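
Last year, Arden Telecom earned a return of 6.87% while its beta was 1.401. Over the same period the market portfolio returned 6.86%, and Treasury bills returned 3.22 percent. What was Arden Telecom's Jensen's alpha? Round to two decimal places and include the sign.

Market excess return = 6.86% − 3.22% = 3.64%
CAPM benchmark = R_f + β(R_m − R_f) = 3.22% + 1.401 × 3.64% = 8.31964%
α = actual − benchmark = 6.87% − 8.31964% = -1.45%

-1.45%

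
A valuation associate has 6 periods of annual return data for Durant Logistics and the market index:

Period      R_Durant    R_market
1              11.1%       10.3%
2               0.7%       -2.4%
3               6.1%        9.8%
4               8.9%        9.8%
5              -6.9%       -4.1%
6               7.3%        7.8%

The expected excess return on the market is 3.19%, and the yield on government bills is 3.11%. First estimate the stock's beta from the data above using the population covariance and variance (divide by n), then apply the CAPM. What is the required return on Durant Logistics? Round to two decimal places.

Mean R_i = (11.1 + 0.7 + 6.1 + 8.9 − 6.9 + 7.3) / 6 = 4.5333%
Mean R_m = (10.3 − 2.4 + 9.8 + 9.8 − 4.1 + 7.8) / 6 = 5.2000%
Σ(R_i − R̄_i)(R_m − R̄_m) = 203.4400  ⇒  Cov = 203.4400 / 6 = 33.9067
Σ(R_m − R̄_m)² = 219.3400  ⇒  Var(R_m) = 219.3400 / 6 = 36.5567
β = Cov / Var(R_m) = 33.9067 / 36.5567 = 0.9275
E(R) = R_f + β × MRP = 3.11% + 0.9275 × 3.19% = 6.07%

6.07%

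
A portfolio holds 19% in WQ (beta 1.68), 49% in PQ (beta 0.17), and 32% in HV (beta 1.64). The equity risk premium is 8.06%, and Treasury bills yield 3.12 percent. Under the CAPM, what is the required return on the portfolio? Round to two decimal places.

10.59%

β_P = Σ w_i β_i = 0.19×1.68 + 0.49×0.17 + 0.32×1.64 = 0.9273
E(R_P) = R_f + β_P × MRP = 3.12% + 0.9273 × 8.06% = 10.59%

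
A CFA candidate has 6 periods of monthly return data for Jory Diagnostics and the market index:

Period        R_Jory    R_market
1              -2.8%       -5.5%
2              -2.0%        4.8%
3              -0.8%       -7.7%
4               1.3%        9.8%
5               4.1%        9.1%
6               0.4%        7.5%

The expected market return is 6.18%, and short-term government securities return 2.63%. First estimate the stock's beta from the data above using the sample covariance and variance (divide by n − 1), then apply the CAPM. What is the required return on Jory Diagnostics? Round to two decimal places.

3.41%

Mean R_i = (-2.8 − 2.0 − 0.8 + 1.3 + 4.1 + 0.4) / 6 = 0.0333%
Mean R_m = (-5.5 + 4.8 − 7.7 + 9.8 + 9.1 + 7.5) / 6 = 3.0000%
Σ(R_i − R̄_i)(R_m − R̄_m) = 64.4100  ⇒  Cov = 64.4100 / 5 = 12.8820
Σ(R_m − R̄_m)² = 293.6800  ⇒  Var(R_m) = 293.6800 / 5 = 58.7360
β = Cov / Var(R_m) = 12.8820 / 58.7360 = 0.2193
MRP = 6.18% − 2.63% = 3.55%
E(R) = R_f + β × MRP = 2.63% + 0.2193 × 3.55% = 3.41%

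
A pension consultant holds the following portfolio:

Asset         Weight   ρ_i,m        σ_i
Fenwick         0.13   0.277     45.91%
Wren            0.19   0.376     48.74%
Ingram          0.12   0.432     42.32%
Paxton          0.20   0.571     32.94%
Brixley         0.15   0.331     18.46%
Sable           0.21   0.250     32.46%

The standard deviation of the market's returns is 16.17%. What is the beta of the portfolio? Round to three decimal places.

0.848

β_Fenwick = 0.277 × 45.91% / 16.17% = 0.7865
β_Wren = 0.376 × 48.74% / 16.17% = 1.1333
β_Ingram = 0.432 × 42.32% / 16.17% = 1.1306
β_Paxton = 0.571 × 32.94% / 16.17% = 1.1632
β_Brixley = 0.331 × 18.46% / 16.17% = 0.3779
β_Sable = 0.250 × 32.46% / 16.17% = 0.5019
β_P = Σ w_i β_i = 0.13×0.7865 + 0.19×1.1333 + 0.12×1.1306 + 0.20×1.1632 + 0.15×0.3779 + 0.21×0.5019 = 0.8480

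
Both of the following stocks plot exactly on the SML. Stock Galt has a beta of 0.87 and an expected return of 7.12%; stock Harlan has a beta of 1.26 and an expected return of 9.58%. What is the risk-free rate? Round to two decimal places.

Both satisfy E(R) = R_f + β·MRP, so the slope of the SML is
MRP = (9.58% − 7.12%) / (1.26 − 0.87) = 2.46% / 0.39 = 6.3077%
R_f = E(R_Galt) − β_Galt·MRP = 7.12% − 0.87 × 6.3077% = 1.6323%

1.63%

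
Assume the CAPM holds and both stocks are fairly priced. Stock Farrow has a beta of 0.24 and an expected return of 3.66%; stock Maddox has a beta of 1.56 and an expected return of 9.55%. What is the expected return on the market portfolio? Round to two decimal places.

7.05%

Both satisfy E(R) = R_f + β·MRP, so the slope of the SML is
MRP = (9.55% − 3.66%) / (1.56 − 0.24) = 5.89% / 1.32 = 4.4621%
R_f = E(R_Farrow) − β_Farrow·MRP = 3.66% − 0.24 × 4.4621% = 2.5891%
E(R_m) = R_f + MRP = 2.5891% + 4.4621% = 7.05%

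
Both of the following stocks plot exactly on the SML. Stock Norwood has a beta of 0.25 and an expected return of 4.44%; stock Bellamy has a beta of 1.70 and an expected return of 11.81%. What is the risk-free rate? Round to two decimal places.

3.17%

Both satisfy E(R) = R_f + β·MRP, so the slope of the SML is
MRP = (11.81% − 4.44%) / (1.70 − 0.25) = 7.37% / 1.45 = 5.0828%
R_f = E(R_Norwood) − β_Norwood·MRP = 4.44% − 0.25 × 5.0828% = 3.1693%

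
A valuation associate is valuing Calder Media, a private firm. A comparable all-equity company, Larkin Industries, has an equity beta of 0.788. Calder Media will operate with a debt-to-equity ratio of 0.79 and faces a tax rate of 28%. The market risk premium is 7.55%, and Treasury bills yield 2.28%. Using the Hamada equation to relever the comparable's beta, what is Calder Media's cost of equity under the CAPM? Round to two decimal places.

11.61%

β_L = β_U × [1 + (1 − t)(D/E)] = 0.788 × [1 + (1 − 0.28) × 0.79]
    = 0.788 × [1 + 0.72 × 0.79] = 0.788 × 1.5688 = 1.2362
E(R) = R_f + β_L × MRP = 2.28% + 1.2362 × 7.55% = 11.61%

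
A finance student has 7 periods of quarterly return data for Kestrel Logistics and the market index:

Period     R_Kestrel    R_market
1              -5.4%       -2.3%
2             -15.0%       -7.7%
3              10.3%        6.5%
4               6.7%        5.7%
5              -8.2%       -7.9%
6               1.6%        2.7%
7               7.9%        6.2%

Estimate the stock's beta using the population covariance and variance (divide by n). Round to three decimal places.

1.431

Mean R_i = (-5.4 − 15.0 + 10.3 + 6.7 − 8.2 + 1.6 + 7.9) / 7 = -0.3000%
Mean R_m = (-2.3 − 7.7 + 6.5 + 5.7 − 7.9 + 2.7 + 6.2) / 7 = 0.4571%
Σ(R_i − R̄_i)(R_m − R̄_m) = 352.1000  ⇒  Cov = 352.1000 / 7 = 50.3000
Σ(R_m − R̄_m)² = 245.9971  ⇒  Var(R_m) = 245.9971 / 7 = 35.1424
β = Cov / Var(R_m) = 50.3000 / 35.1424 = 1.4313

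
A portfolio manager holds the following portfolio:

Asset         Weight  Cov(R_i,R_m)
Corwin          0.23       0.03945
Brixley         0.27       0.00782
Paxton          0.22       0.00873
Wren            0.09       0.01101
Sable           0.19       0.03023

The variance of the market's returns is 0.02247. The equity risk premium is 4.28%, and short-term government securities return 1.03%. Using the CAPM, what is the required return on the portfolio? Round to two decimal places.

4.81%

β_Corwin = 0.03945 / 0.02247 = 1.7557
β_Brixley = 0.00782 / 0.02247 = 0.3480
β_Paxton = 0.00873 / 0.02247 = 0.3885
β_Wren = 0.01101 / 0.02247 = 0.4900
β_Sable = 0.03023 / 0.02247 = 1.3453
β_P = Σ w_i β_i = 0.23×1.7557 + 0.27×0.3480 + 0.22×0.3885 + 0.09×0.4900 + 0.19×1.3453 = 0.8829
E(R_P) = R_f + β_P × MRP = 1.03% + 0.8829 × 4.28% = 4.81%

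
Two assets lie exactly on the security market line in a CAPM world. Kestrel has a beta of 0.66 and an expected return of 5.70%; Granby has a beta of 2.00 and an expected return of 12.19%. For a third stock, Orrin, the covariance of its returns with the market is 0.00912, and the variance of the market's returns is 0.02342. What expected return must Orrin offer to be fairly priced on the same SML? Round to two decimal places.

4.39%

MRP = (12.19% − 5.70%) / (2.00 − 0.66) = 4.8433%
R_f = 5.70% − 0.66 × 4.8433% = 2.5034%
β_Orrin = Cov / Var(R_m) = 0.00912 / 0.02342 = 0.3894
E(R_Orrin) = R_f + β × MRP = 2.5034% + 0.3894 × 4.8433% = 4.39%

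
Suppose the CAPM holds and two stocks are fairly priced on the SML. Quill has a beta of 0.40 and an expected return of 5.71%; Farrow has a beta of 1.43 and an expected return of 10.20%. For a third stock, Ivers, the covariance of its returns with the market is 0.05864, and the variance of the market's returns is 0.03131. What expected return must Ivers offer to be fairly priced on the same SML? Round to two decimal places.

12.13%

MRP = (10.20% − 5.71%) / (1.43 − 0.40) = 4.3592%
R_f = 5.71% − 0.40 × 4.3592% = 3.9663%
β_Ivers = Cov / Var(R_m) = 0.05864 / 0.03131 = 1.8729
E(R_Ivers) = R_f + β × MRP = 3.9663% + 1.8729 × 4.3592% = 12.13%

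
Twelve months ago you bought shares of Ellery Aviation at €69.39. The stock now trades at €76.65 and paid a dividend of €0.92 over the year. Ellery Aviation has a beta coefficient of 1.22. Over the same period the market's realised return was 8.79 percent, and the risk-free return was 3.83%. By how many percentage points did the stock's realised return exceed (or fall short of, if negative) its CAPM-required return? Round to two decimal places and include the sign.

+1.91%

Realised HPR = (P1 + D1 − P0) / P0 = (76.65 + 0.92 − 69.39) / 69.39 = 8.18 / 69.39 = 11.7884%
MRP = 8.79% − 3.83% = 4.96%
CAPM required = R_f + β·MRP = 3.83% + 1.22 × 4.96% = 9.8812%
α = realised − required = 11.7884% − 9.8812% = +1.91%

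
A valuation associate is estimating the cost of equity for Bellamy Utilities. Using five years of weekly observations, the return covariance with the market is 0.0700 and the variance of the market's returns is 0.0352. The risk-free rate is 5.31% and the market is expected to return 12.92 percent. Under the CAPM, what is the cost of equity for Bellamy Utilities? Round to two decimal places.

β = Cov(R_i, R_m) / Var(R_m) = 0.0700 / 0.0352 = 1.9886
MRP = 12.92% − 5.31% = 7.61%
E(R) = R_f + β × MRP = 5.31% + 1.9886 × 7.61% = 20.44%

20.44%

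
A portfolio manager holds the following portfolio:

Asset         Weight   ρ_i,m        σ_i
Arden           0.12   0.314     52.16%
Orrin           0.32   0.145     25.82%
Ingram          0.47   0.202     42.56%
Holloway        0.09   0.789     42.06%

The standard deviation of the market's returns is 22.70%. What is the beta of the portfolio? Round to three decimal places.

0.449

β_Arden = 0.314 × 52.16% / 22.70% = 0.7215
β_Orrin = 0.145 × 25.82% / 22.70% = 0.1649
β_Ingram = 0.202 × 42.56% / 22.70% = 0.3787
β_Holloway = 0.789 × 42.06% / 22.70% = 1.4619
β_P = Σ w_i β_i = 0.12×0.7215 + 0.32×0.1649 + 0.47×0.3787 + 0.09×1.4619 = 0.4489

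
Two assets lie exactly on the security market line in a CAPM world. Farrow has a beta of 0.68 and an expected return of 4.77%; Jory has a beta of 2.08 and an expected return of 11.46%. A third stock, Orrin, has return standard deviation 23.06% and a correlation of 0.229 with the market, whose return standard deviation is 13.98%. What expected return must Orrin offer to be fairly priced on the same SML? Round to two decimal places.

3.33%

MRP = (11.46% − 4.77%) / (2.08 − 0.68) = 4.7786%
R_f = 4.77% − 0.68 × 4.7786% = 1.5206%
β_Orrin = ρ·σ_i/σ_m = 0.229 × 23.06 / 13.98 = 0.3777
E(R_Orrin) = R_f + β × MRP = 1.5206% + 0.3777 × 4.7786% = 3.33%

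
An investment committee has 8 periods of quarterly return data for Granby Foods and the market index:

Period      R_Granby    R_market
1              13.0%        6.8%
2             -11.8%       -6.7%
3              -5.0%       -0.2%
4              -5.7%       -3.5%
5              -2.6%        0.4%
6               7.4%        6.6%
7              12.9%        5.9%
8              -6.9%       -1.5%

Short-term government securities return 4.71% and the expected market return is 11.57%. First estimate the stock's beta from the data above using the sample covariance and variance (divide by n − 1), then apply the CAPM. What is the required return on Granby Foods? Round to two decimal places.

17.20%

Mean R_i = (13.0 − 11.8 − 5.0 − 5.7 − 2.6 + 7.4 + 12.9 − 6.9) / 8 = 0.1625%
Mean R_m = (6.8 − 6.7 − 0.2 − 3.5 + 0.4 + 6.6 + 5.9 − 1.5) / 8 = 0.9750%
Σ(R_i − R̄_i)(R_m − R̄_m) = 321.4025  ⇒  Cov = 321.4025 / 7 = 45.9146
Σ(R_m − R̄_m)² = 176.5950  ⇒  Var(R_m) = 176.5950 / 7 = 25.2279
β = Cov / Var(R_m) = 45.9146 / 25.2279 = 1.8200
MRP = 11.57% − 4.71% = 6.86%
E(R) = R_f + β × MRP = 4.71% + 1.8200 × 6.86% = 17.20%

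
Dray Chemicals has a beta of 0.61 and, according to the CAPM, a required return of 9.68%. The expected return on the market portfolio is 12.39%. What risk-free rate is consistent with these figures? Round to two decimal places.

5.44%

E(R) = R_f + β(E(R_m) − R_f) = R_f(1 − β) + β·E(R_m)
9.68% = R_f × (1 − 0.61) + 0.61 × 12.39%
9.68% = R_f × 0.39 + 7.5579%
R_f = (9.68% − 7.5579%) / 0.39 = 5.44%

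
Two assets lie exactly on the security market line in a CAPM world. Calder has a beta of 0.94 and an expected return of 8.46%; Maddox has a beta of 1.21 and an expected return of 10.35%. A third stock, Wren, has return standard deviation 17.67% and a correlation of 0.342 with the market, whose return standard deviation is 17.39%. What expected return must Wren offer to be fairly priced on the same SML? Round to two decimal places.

4.31%

MRP = (10.35% − 8.46%) / (1.21 − 0.94) = 7.0000%
R_f = 8.46% − 0.94 × 7.0000% = 1.8800%
β_Wren = ρ·σ_i/σ_m = 0.342 × 17.67 / 17.39 = 0.3475
E(R_Wren) = R_f + β × MRP = 1.8800% + 0.3475 × 7.0000% = 4.31%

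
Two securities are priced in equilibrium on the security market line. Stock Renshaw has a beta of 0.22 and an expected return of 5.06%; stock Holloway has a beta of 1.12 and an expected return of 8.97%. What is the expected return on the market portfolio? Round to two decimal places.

8.45%

Both satisfy E(R) = R_f + β·MRP, so the slope of the SML is
MRP = (8.97% − 5.06%) / (1.12 − 0.22) = 3.91% / 0.90 = 4.3444%
R_f = E(R_Renshaw) − β_Renshaw·MRP = 5.06% − 0.22 × 4.3444% = 4.1042%
E(R_m) = R_f + MRP = 4.1042% + 4.3444% = 8.45%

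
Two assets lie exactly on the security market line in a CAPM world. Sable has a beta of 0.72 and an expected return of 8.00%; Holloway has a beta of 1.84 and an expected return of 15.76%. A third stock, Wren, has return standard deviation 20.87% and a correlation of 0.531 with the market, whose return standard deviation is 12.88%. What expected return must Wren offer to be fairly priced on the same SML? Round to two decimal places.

MRP = (15.76% − 8.00%) / (1.84 − 0.72) = 6.9286%
R_f = 8.00% − 0.72 × 6.9286% = 3.0114%
β_Wren = ρ·σ_i/σ_m = 0.531 × 20.87 / 12.88 = 0.8604
E(R_Wren) = R_f + β × MRP = 3.0114% + 0.8604 × 6.9286% = 8.97%

8.97%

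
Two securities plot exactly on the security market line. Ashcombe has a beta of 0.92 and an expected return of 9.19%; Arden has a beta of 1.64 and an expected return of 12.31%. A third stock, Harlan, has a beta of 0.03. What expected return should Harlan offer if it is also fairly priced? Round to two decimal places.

MRP (SML slope) = (12.31% − 9.19%) / (1.64 − 0.92) = 3.12% / 0.72 = 4.3333%
R_f (intercept) = 9.19% − 0.92 × 4.3333% = 5.2034%
E(R_Harlan) = R_f + β × MRP = 5.2034% + 0.03 × 4.3333% = 5.33%

5.33%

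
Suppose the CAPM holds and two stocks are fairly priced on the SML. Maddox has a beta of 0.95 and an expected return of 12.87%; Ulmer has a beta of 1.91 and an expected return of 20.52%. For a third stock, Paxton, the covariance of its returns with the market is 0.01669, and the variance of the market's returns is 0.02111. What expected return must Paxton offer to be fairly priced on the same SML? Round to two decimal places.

MRP = (20.52% − 12.87%) / (1.91 − 0.95) = 7.9688%
R_f = 12.87% − 0.95 × 7.9688% = 5.2996%
β_Paxton = Cov / Var(R_m) = 0.01669 / 0.02111 = 0.7906
E(R_Paxton) = R_f + β × MRP = 5.2996% + 0.7906 × 7.9688% = 11.60%

11.60%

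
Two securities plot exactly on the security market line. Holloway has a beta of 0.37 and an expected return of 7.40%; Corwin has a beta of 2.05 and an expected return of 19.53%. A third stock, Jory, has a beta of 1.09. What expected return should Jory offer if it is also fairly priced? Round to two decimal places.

MRP (SML slope) = (19.53% − 7.40%) / (2.05 − 0.37) = 12.13% / 1.68 = 7.2202%
R_f (intercept) = 7.40% − 0.37 × 7.2202% = 4.7285%
E(R_Jory) = R_f + β × MRP = 4.7285% + 1.09 × 7.2202% = 12.60%

12.60%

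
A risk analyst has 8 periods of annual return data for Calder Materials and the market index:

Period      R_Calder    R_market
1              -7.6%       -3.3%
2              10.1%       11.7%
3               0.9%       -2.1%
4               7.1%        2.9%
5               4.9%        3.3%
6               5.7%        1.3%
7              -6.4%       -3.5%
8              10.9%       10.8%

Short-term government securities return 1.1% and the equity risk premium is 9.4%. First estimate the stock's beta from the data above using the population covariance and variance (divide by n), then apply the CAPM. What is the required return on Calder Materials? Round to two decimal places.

Mean R_i = (-7.6 + 10.1 + 0.9 + 7.1 + 4.9 + 5.7 − 6.4 + 10.9) / 8 = 3.2000%
Mean R_m = (-3.3 + 11.7 − 2.1 + 2.9 + 3.3 + 1.3 − 3.5 + 10.8) / 8 = 2.6375%
Σ(R_i − R̄_i)(R_m − R̄_m) = 258.1300  ⇒  Cov = 258.1300 / 8 = 32.2663
Σ(R_m − R̄_m)² = 246.4188  ⇒  Var(R_m) = 246.4188 / 8 = 30.8024
β = Cov / Var(R_m) = 32.2663 / 30.8024 = 1.0475
E(R) = R_f + β × MRP = 1.1% + 1.0475 × 9.4% = 10.95%

10.95%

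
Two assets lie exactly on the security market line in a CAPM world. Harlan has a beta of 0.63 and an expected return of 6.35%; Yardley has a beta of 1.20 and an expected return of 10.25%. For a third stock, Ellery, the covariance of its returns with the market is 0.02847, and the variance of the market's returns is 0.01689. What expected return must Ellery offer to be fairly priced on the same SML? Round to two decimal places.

MRP = (10.25% − 6.35%) / (1.20 − 0.63) = 6.8421%
R_f = 6.35% − 0.63 × 6.8421% = 2.0395%
β_Ellery = Cov / Var(R_m) = 0.02847 / 0.01689 = 1.6856
E(R_Ellery) = R_f + β × MRP = 2.0395% + 1.6856 × 6.8421% = 13.57%

13.57%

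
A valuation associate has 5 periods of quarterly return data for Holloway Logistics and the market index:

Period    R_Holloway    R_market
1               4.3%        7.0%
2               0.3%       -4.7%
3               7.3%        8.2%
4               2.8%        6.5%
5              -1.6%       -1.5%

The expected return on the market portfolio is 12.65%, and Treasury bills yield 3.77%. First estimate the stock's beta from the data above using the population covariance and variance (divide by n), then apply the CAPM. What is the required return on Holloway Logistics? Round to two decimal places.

8.29%

Mean R_i = (4.3 + 0.3 + 7.3 + 2.8 − 1.6) / 5 = 2.6200%
Mean R_m = (7.0 − 4.7 + 8.2 + 6.5 − 1.5) / 5 = 3.1000%
Σ(R_i − R̄_i)(R_m − R̄_m) = 68.5400  ⇒  Cov = 68.5400 / 5 = 13.7080
Σ(R_m − R̄_m)² = 134.7800  ⇒  Var(R_m) = 134.7800 / 5 = 26.9560
β = Cov / Var(R_m) = 13.7080 / 26.9560 = 0.5085
MRP = 12.65% − 3.77% = 8.88%
E(R) = R_f + β × MRP = 3.77% + 0.5085 × 8.88% = 8.29%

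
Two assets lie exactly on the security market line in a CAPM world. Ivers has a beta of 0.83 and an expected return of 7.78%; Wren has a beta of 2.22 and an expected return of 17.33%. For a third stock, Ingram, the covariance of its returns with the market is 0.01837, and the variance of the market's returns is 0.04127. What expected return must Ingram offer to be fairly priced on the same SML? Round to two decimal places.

MRP = (17.33% − 7.78%) / (2.22 − 0.83) = 6.8705%
R_f = 7.78% − 0.83 × 6.8705% = 2.0775%
β_Ingram = Cov / Var(R_m) = 0.01837 / 0.04127 = 0.4451
E(R_Ingram) = R_f + β × MRP = 2.0775% + 0.4451 × 6.8705% = 5.14%

5.14%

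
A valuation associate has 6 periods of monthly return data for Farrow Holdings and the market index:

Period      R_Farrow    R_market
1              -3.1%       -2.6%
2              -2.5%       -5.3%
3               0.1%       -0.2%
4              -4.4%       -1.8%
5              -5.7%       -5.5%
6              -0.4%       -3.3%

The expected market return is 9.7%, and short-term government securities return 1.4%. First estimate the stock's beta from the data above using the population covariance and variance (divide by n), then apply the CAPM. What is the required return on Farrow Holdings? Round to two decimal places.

6.15%

Mean R_i = (-3.1 − 2.5 + 0.1 − 4.4 − 5.7 − 0.4) / 6 = -2.6667%
Mean R_m = (-2.6 − 5.3 − 0.2 − 1.8 − 5.5 − 3.3) / 6 = -3.1167%
Σ(R_i − R̄_i)(R_m − R̄_m) = 12.0133  ⇒  Cov = 12.0133 / 6 = 2.0022
Σ(R_m − R̄_m)² = 20.9883  ⇒  Var(R_m) = 20.9883 / 6 = 3.4981
β = Cov / Var(R_m) = 2.0022 / 3.4981 = 0.5724
MRP = 9.7% − 1.4% = 8.30%
E(R) = R_f + β × MRP = 1.4% + 0.5724 × 8.3% = 6.15%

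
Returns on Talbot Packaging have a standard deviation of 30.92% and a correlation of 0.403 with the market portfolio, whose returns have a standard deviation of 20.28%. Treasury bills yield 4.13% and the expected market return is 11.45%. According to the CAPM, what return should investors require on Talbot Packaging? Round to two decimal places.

8.63%

β = ρ × σ_i / σ_m = 0.403 × 30.92% / 20.28% = 0.6144
MRP = 11.45% − 4.13% = 7.32%
E(R) = 4.13% + 0.6144 × 7.32% = 8.63%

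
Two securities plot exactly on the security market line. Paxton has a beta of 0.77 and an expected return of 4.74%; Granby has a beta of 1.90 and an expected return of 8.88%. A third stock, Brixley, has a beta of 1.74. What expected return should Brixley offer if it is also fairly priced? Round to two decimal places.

8.29%

MRP (SML slope) = (8.88% − 4.74%) / (1.90 − 0.77) = 4.14% / 1.13 = 3.6637%
R_f (intercept) = 4.74% − 0.77 × 3.6637% = 1.9190%
E(R_Brixley) = R_f + β × MRP = 1.9190% + 1.74 × 3.6637% = 8.29%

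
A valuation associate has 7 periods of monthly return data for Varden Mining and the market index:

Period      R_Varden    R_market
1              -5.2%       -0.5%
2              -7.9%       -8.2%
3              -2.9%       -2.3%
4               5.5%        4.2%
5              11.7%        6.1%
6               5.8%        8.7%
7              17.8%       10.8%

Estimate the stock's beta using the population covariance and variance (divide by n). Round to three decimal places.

Mean R_i = (-5.2 − 7.9 − 2.9 + 5.5 + 11.7 + 5.8 + 17.8) / 7 = 3.5429%
Mean R_m = (-0.5 − 8.2 − 2.3 + 4.2 + 6.1 + 8.7 + 10.8) / 7 = 2.6857%
Σ(R_i − R̄_i)(R_m − R̄_m) = 344.6143  ⇒  Cov = 344.6143 / 7 = 49.2306
Σ(R_m − R̄_m)² = 269.4686  ⇒  Var(R_m) = 269.4686 / 7 = 38.4955
β = Cov / Var(R_m) = 49.2306 / 38.4955 = 1.2789

1.279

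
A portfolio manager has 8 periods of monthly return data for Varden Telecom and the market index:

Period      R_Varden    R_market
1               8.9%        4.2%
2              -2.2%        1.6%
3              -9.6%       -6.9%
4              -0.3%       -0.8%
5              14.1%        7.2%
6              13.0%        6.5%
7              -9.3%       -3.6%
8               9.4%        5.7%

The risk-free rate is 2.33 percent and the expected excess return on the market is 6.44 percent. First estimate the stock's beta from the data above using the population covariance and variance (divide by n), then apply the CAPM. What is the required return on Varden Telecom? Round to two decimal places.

Mean R_i = (8.9 − 2.2 − 9.6 − 0.3 + 14.1 + 13.0 − 9.3 + 9.4) / 8 = 3.0000%
Mean R_m = (4.2 + 1.6 − 6.9 − 0.8 + 7.2 + 6.5 − 3.6 + 5.7) / 8 = 1.7375%
Σ(R_i − R̄_i)(R_m − R̄_m) = 331.7200  ⇒  Cov = 331.7200 / 8 = 41.4650
Σ(R_m − R̄_m)² = 183.8388  ⇒  Var(R_m) = 183.8388 / 8 = 22.9799
β = Cov / Var(R_m) = 41.4650 / 22.9799 = 1.8044
E(R) = R_f + β × MRP = 2.33% + 1.8044 × 6.44% = 13.95%

13.95%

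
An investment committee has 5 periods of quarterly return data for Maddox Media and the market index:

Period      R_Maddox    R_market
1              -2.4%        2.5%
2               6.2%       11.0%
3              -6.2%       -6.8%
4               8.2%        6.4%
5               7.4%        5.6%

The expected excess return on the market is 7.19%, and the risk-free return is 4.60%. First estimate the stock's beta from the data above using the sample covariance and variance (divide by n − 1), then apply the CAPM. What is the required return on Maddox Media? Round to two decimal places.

10.69%

Mean R_i = (-2.4 + 6.2 − 6.2 + 8.2 + 7.4) / 5 = 2.6400%
Mean R_m = (2.5 + 11.0 − 6.8 + 6.4 + 5.6) / 5 = 3.7400%
Σ(R_i − R̄_i)(R_m − R̄_m) = 148.9120  ⇒  Cov = 148.9120 / 4 = 37.2280
Σ(R_m − R̄_m)² = 175.8720  ⇒  Var(R_m) = 175.8720 / 4 = 43.9680
β = Cov / Var(R_m) = 37.2280 / 43.9680 = 0.8467
E(R) = R_f + β × MRP = 4.60% + 0.8467 × 7.19% = 10.69%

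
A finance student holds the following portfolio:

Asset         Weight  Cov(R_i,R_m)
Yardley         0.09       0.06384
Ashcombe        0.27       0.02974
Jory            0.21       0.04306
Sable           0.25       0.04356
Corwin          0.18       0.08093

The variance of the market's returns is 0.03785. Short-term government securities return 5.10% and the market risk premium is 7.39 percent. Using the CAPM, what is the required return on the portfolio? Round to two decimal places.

14.53%

β_Yardley = 0.06384 / 0.03785 = 1.6867
β_Ashcombe = 0.02974 / 0.03785 = 0.7857
β_Jory = 0.04306 / 0.03785 = 1.1376
β_Sable = 0.04356 / 0.03785 = 1.1509
β_Corwin = 0.08093 / 0.03785 = 2.1382
β_P = Σ w_i β_i = 0.09×1.6867 + 0.27×0.7857 + 0.21×1.1376 + 0.25×1.1509 + 0.18×2.1382 = 1.2754
E(R_P) = R_f + β_P × MRP = 5.10% + 1.2754 × 7.39% = 14.53%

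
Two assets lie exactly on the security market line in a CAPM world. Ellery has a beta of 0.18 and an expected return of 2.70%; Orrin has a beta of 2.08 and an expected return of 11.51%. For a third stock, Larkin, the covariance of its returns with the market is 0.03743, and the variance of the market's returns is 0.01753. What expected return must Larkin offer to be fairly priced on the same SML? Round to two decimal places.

MRP = (11.51% − 2.70%) / (2.08 − 0.18) = 4.6368%
R_f = 2.70% − 0.18 × 4.6368% = 1.8654%
β_Larkin = Cov / Var(R_m) = 0.03743 / 0.01753 = 2.1352
E(R_Larkin) = R_f + β × MRP = 1.8654% + 2.1352 × 4.6368% = 11.77%

11.77%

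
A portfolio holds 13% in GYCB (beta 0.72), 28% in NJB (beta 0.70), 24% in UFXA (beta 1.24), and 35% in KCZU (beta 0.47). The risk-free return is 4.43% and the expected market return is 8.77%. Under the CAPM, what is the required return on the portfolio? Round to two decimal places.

7.69%

β_P = Σ w_i β_i = 0.13×0.72 + 0.28×0.70 + 0.24×1.24 + 0.35×0.47 = 0.7517
MRP = 8.77% − 4.43% = 4.34%
E(R_P) = R_f + β_P × MRP = 4.43% + 0.7517 × 4.34% = 7.69%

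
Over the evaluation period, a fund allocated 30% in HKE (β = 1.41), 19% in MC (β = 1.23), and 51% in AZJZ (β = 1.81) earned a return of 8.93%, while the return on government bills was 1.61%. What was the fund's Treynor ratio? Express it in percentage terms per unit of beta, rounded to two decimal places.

β_P = 0.30×1.41 + 0.19×1.23 + 0.51×1.81 = 1.5798
Treynor = (R_P − R_f) / β_P = (8.93% − 1.61%) / 1.5798 = 7.32% / 1.5798 = 4.63%

4.63%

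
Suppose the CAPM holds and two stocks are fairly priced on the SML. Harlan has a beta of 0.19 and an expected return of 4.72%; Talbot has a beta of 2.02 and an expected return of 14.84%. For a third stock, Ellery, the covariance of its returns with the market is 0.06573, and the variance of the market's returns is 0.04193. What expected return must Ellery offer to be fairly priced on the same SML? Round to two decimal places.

12.34%

MRP = (14.84% − 4.72%) / (2.02 − 0.19) = 5.5301%
R_f = 4.72% − 0.19 × 5.5301% = 3.6693%
β_Ellery = Cov / Var(R_m) = 0.06573 / 0.04193 = 1.5676
E(R_Ellery) = R_f + β × MRP = 3.6693% + 1.5676 × 5.5301% = 12.34%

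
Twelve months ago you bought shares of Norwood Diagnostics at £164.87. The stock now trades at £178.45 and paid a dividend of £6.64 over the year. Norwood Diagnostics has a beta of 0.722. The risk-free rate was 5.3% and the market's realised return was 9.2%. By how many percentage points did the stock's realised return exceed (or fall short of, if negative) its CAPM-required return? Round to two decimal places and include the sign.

Realised HPR = (P1 + D1 − P0) / P0 = (178.45 + 6.64 − 164.87) / 164.87 = 20.22 / 164.87 = 12.2642%
MRP = 9.2% − 5.3% = 3.90%
CAPM required = R_f + β·MRP = 5.3% + 0.722 × 3.9% = 8.1158%
α = realised − required = 12.2642% − 8.1158% = +4.15%

+4.15%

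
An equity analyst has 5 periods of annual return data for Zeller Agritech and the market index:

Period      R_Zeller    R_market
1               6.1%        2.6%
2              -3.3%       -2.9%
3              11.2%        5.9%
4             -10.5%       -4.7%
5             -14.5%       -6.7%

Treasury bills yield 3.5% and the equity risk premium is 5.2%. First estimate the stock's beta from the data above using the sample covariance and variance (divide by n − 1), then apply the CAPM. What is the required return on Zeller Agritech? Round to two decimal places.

Mean R_i = (6.1 − 3.3 + 11.2 − 10.5 − 14.5) / 5 = -2.2000%
Mean R_m = (2.6 − 2.9 + 5.9 − 4.7 − 6.7) / 5 = -1.1600%
Σ(R_i − R̄_i)(R_m − R̄_m) = 225.2500  ⇒  Cov = 225.2500 / 4 = 56.3125
Σ(R_m − R̄_m)² = 110.2320  ⇒  Var(R_m) = 110.2320 / 4 = 27.5580
β = Cov / Var(R_m) = 56.3125 / 27.5580 = 2.0434
E(R) = R_f + β × MRP = 3.5% + 2.0434 × 5.2% = 14.13%

14.13%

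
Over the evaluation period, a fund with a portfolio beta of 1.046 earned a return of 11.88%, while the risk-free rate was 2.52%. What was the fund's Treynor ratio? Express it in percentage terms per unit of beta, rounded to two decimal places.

8.95%

Treynor = (R_P − R_f) / β_P = (11.88% − 2.52%) / 1.0460 = 9.36% / 1.0460 = 8.95%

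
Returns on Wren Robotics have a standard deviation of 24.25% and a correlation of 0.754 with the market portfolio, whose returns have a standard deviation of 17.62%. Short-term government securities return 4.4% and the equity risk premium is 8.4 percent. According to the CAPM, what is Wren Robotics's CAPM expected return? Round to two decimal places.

β = ρ × σ_i / σ_m = 0.754 × 24.25% / 17.62% = 1.0377
E(R) = 4.4% + 1.0377 × 8.4% = 13.12%

13.12%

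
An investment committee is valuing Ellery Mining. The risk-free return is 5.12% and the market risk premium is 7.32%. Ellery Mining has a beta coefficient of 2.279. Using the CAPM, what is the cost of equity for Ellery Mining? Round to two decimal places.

E(R) = R_f + β × MRP = 5.12% + 2.279 × 7.32% = 21.80%

21.80%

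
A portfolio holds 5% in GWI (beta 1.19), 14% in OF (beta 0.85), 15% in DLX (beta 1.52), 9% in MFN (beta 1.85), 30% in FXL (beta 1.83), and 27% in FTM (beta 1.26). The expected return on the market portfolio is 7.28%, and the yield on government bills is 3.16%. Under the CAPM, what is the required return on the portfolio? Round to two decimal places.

9.18%

β_P = Σ w_i β_i = 0.05×1.19 + 0.14×0.85 + 0.15×1.52 + 0.09×1.85 + 0.30×1.83 + 0.27×1.26 = 1.4622
MRP = 7.28% − 3.16% = 4.12%
E(R_P) = R_f + β_P × MRP = 3.16% + 1.4622 × 4.12% = 9.18%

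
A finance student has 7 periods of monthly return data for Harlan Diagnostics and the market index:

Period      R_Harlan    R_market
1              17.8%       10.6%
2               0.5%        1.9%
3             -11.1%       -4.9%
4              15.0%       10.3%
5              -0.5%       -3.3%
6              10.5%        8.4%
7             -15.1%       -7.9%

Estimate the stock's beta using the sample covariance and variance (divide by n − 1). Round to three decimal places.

Mean R_i = (17.8 + 0.5 − 11.1 + 15.0 − 0.5 + 10.5 − 15.1) / 7 = 2.4429%
Mean R_m = (10.6 + 1.9 − 4.9 + 10.3 − 3.3 + 8.4 − 7.9) / 7 = 2.1571%
Σ(R_i − R̄_i)(R_m − R̄_m) = 570.7729  ⇒  Cov = 570.7729 / 6 = 95.1288
Σ(R_m − R̄_m)² = 357.3571  ⇒  Var(R_m) = 357.3571 / 6 = 59.5595
β = Cov / Var(R_m) = 95.1288 / 59.5595 = 1.5972

1.597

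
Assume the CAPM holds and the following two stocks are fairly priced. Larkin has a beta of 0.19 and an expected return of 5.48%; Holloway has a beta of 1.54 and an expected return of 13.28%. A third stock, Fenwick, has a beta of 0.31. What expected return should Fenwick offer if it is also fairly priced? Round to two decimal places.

MRP (SML slope) = (13.28% − 5.48%) / (1.54 − 0.19) = 7.80% / 1.35 = 5.7778%
R_f (intercept) = 5.48% − 0.19 × 5.7778% = 4.3822%
E(R_Fenwick) = R_f + β × MRP = 4.3822% + 0.31 × 5.7778% = 6.17%

6.17%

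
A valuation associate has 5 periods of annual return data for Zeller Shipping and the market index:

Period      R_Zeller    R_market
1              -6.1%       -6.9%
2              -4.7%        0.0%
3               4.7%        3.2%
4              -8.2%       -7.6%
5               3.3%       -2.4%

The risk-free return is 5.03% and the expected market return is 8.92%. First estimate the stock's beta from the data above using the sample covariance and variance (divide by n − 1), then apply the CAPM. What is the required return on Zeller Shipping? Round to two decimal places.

Mean R_i = (-6.1 − 4.7 + 4.7 − 8.2 + 3.3) / 5 = -2.2000%
Mean R_m = (-6.9 + 0.0 + 3.2 − 7.6 − 2.4) / 5 = -2.7400%
Σ(R_i − R̄_i)(R_m − R̄_m) = 81.3900  ⇒  Cov = 81.3900 / 4 = 20.3475
Σ(R_m − R̄_m)² = 83.8320  ⇒  Var(R_m) = 83.8320 / 4 = 20.9580
β = Cov / Var(R_m) = 20.3475 / 20.9580 = 0.9709
MRP = 8.92% − 5.03% = 3.89%
E(R) = R_f + β × MRP = 5.03% + 0.9709 × 3.89% = 8.81%

8.81%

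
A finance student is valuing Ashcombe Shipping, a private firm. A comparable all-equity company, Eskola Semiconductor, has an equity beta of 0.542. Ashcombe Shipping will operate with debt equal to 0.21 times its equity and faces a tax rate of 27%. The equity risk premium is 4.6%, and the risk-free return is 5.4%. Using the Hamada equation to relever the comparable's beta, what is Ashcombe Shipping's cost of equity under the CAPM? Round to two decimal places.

β_L = β_U × [1 + (1 − t)(D/E)] = 0.542 × [1 + (1 − 0.27) × 0.21]
    = 0.542 × [1 + 0.73 × 0.21] = 0.542 × 1.1533 = 0.6251
E(R) = R_f + β_L × MRP = 5.4% + 0.6251 × 4.6% = 8.28%

8.28%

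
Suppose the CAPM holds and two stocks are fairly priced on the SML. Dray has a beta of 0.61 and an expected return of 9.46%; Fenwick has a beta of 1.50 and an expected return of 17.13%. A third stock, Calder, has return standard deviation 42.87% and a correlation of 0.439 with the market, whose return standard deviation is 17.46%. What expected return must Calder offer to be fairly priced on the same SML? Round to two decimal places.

MRP = (17.13% − 9.46%) / (1.50 − 0.61) = 8.6180%
R_f = 9.46% − 0.61 × 8.6180% = 4.2030%
β_Calder = ρ·σ_i/σ_m = 0.439 × 42.87 / 17.46 = 1.0779
E(R_Calder) = R_f + β × MRP = 4.2030% + 1.0779 × 8.6180% = 13.49%

13.49%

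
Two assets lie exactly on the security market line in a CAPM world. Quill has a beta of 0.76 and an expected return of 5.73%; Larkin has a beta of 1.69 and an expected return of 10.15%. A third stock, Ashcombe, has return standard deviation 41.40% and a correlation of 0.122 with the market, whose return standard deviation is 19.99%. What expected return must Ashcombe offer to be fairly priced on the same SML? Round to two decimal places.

MRP = (10.15% − 5.73%) / (1.69 − 0.76) = 4.7527%
R_f = 5.73% − 0.76 × 4.7527% = 2.1179%
β_Ashcombe = ρ·σ_i/σ_m = 0.122 × 41.40 / 19.99 = 0.2527
E(R_Ashcombe) = R_f + β × MRP = 2.1179% + 0.2527 × 4.7527% = 3.32%

3.32%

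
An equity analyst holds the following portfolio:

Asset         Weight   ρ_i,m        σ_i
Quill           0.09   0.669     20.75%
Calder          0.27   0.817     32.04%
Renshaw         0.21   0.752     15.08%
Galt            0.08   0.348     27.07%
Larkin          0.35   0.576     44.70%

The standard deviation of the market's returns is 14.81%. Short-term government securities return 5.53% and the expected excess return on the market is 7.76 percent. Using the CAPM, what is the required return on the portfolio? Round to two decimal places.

β_Quill = 0.669 × 20.75% / 14.81% = 0.9373
β_Calder = 0.817 × 32.04% / 14.81% = 1.7675
β_Renshaw = 0.752 × 15.08% / 14.81% = 0.7657
β_Galt = 0.348 × 27.07% / 14.81% = 0.6361
β_Larkin = 0.576 × 44.70% / 14.81% = 1.7385
β_P = Σ w_i β_i = 0.09×0.9373 + 0.27×1.7675 + 0.21×0.7657 + 0.08×0.6361 + 0.35×1.7385 = 1.3817
E(R_P) = R_f + β_P × MRP = 5.53% + 1.3817 × 7.76% = 16.25%

16.25%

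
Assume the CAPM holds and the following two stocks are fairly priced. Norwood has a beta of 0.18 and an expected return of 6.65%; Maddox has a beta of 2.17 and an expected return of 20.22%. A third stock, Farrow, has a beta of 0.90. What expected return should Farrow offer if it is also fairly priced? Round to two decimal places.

MRP (SML slope) = (20.22% − 6.65%) / (2.17 − 0.18) = 13.57% / 1.99 = 6.8191%
R_f (intercept) = 6.65% − 0.18 × 6.8191% = 5.4226%
E(R_Farrow) = R_f + β × MRP = 5.4226% + 0.90 × 6.8191% = 11.56%

11.56%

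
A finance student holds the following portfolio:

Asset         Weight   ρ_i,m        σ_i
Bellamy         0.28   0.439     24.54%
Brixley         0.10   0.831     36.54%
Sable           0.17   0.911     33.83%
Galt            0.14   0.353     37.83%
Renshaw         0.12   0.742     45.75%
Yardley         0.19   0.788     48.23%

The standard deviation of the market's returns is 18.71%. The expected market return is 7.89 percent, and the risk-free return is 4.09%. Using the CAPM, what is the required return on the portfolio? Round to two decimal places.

β_Bellamy = 0.439 × 24.54% / 18.71% = 0.5758
β_Brixley = 0.831 × 36.54% / 18.71% = 1.6229
β_Sable = 0.911 × 33.83% / 18.71% = 1.6472
β_Galt = 0.353 × 37.83% / 18.71% = 0.7137
β_Renshaw = 0.742 × 45.75% / 18.71% = 1.8144
β_Yardley = 0.788 × 48.23% / 18.71% = 2.0313
β_P = Σ w_i β_i = 0.28×0.5758 + 0.10×1.6229 + 0.17×1.6472 + 0.14×0.7137 + 0.12×1.8144 + 0.19×2.0313 = 1.3071
MRP = 7.89% − 4.09% = 3.80%
E(R_P) = R_f + β_P × MRP = 4.09% + 1.3071 × 3.80% = 9.06%

9.06%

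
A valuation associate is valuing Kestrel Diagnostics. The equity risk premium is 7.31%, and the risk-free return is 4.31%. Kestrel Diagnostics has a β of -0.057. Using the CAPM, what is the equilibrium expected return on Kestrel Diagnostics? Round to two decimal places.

3.89%

E(R) = R_f + β × MRP = 4.31% + -0.057 × 7.31% = 3.89%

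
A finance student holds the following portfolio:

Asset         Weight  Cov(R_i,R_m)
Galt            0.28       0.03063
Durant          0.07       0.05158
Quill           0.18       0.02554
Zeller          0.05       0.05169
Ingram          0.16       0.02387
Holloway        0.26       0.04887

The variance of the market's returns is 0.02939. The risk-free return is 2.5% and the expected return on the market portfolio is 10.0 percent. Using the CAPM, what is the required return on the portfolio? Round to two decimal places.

11.66%

β_Galt = 0.03063 / 0.02939 = 1.0422
β_Durant = 0.05158 / 0.02939 = 1.7550
β_Quill = 0.02554 / 0.02939 = 0.8690
β_Zeller = 0.05169 / 0.02939 = 1.7588
β_Ingram = 0.02387 / 0.02939 = 0.8122
β_Holloway = 0.04887 / 0.02939 = 1.6628
β_P = Σ w_i β_i = 0.28×1.0422 + 0.07×1.7550 + 0.18×0.8690 + 0.05×1.7588 + 0.16×0.8122 + 0.26×1.6628 = 1.2213
MRP = 10.0% − 2.5% = 7.50%
E(R_P) = R_f + β_P × MRP = 2.5% + 1.2213 × 7.5% = 11.66%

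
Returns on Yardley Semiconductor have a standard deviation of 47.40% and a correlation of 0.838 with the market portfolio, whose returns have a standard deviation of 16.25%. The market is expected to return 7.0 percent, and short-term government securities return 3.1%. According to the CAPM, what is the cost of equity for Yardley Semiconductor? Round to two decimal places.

12.63%

β = ρ × σ_i / σ_m = 0.838 × 47.40% / 16.25% = 2.4444
MRP = 7.0% − 3.1% = 3.90%
E(R) = 3.1% + 2.4444 × 3.9% = 12.63%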